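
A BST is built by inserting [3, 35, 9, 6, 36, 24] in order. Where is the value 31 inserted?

Starting tree (level order): [3, None, 35, 9, 36, 6, 24]
Insertion path: 3 -> 35 -> 9 -> 24
Result: insert 31 as right child of 24
Final tree (level order): [3, None, 35, 9, 36, 6, 24, None, None, None, None, None, 31]


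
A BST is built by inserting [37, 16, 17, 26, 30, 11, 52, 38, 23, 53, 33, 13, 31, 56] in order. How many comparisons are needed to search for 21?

Search path for 21: 37 -> 16 -> 17 -> 26 -> 23
Found: False
Comparisons: 5


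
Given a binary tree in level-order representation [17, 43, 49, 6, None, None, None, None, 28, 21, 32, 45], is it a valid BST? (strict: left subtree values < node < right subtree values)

Level-order array: [17, 43, 49, 6, None, None, None, None, 28, 21, 32, 45]
Validate using subtree bounds (lo, hi): at each node, require lo < value < hi,
then recurse left with hi=value and right with lo=value.
Preorder trace (stopping at first violation):
  at node 17 with bounds (-inf, +inf): OK
  at node 43 with bounds (-inf, 17): VIOLATION
Node 43 violates its bound: not (-inf < 43 < 17).
Result: Not a valid BST


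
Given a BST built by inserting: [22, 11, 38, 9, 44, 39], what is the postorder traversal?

Tree insertion order: [22, 11, 38, 9, 44, 39]
Tree (level-order array): [22, 11, 38, 9, None, None, 44, None, None, 39]
Postorder traversal: [9, 11, 39, 44, 38, 22]


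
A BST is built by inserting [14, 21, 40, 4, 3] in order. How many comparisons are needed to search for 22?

Search path for 22: 14 -> 21 -> 40
Found: False
Comparisons: 3


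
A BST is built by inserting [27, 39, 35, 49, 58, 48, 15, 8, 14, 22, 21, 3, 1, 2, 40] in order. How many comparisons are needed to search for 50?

Search path for 50: 27 -> 39 -> 49 -> 58
Found: False
Comparisons: 4


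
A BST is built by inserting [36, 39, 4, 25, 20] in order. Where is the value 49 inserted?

Starting tree (level order): [36, 4, 39, None, 25, None, None, 20]
Insertion path: 36 -> 39
Result: insert 49 as right child of 39
Final tree (level order): [36, 4, 39, None, 25, None, 49, 20]


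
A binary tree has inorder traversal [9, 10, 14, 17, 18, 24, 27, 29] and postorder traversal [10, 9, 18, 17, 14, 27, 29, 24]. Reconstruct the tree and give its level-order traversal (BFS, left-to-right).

Inorder:   [9, 10, 14, 17, 18, 24, 27, 29]
Postorder: [10, 9, 18, 17, 14, 27, 29, 24]
Algorithm: postorder visits root last, so walk postorder right-to-left;
each value is the root of the current inorder slice — split it at that
value, recurse on the right subtree first, then the left.
Recursive splits:
  root=24; inorder splits into left=[9, 10, 14, 17, 18], right=[27, 29]
  root=29; inorder splits into left=[27], right=[]
  root=27; inorder splits into left=[], right=[]
  root=14; inorder splits into left=[9, 10], right=[17, 18]
  root=17; inorder splits into left=[], right=[18]
  root=18; inorder splits into left=[], right=[]
  root=9; inorder splits into left=[], right=[10]
  root=10; inorder splits into left=[], right=[]
Reconstructed level-order: [24, 14, 29, 9, 17, 27, 10, 18]


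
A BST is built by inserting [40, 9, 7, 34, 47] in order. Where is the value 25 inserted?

Starting tree (level order): [40, 9, 47, 7, 34]
Insertion path: 40 -> 9 -> 34
Result: insert 25 as left child of 34
Final tree (level order): [40, 9, 47, 7, 34, None, None, None, None, 25]


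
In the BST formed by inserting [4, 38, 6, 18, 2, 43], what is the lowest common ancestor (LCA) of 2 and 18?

Tree insertion order: [4, 38, 6, 18, 2, 43]
Tree (level-order array): [4, 2, 38, None, None, 6, 43, None, 18]
In a BST, the LCA of p=2, q=18 is the first node v on the
root-to-leaf path with p <= v <= q (go left if both < v, right if both > v).
Walk from root:
  at 4: 2 <= 4 <= 18, this is the LCA
LCA = 4


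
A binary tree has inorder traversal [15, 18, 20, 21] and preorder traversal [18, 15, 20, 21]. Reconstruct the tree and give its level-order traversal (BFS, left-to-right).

Inorder:  [15, 18, 20, 21]
Preorder: [18, 15, 20, 21]
Algorithm: preorder visits root first, so consume preorder in order;
for each root, split the current inorder slice at that value into
left-subtree inorder and right-subtree inorder, then recurse.
Recursive splits:
  root=18; inorder splits into left=[15], right=[20, 21]
  root=15; inorder splits into left=[], right=[]
  root=20; inorder splits into left=[], right=[21]
  root=21; inorder splits into left=[], right=[]
Reconstructed level-order: [18, 15, 20, 21]


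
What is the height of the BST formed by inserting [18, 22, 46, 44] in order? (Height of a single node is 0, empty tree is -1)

Insertion order: [18, 22, 46, 44]
Tree (level-order array): [18, None, 22, None, 46, 44]
Compute height bottom-up (empty subtree = -1):
  height(44) = 1 + max(-1, -1) = 0
  height(46) = 1 + max(0, -1) = 1
  height(22) = 1 + max(-1, 1) = 2
  height(18) = 1 + max(-1, 2) = 3
Height = 3


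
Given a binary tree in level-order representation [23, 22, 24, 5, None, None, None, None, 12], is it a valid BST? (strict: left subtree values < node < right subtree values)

Level-order array: [23, 22, 24, 5, None, None, None, None, 12]
Validate using subtree bounds (lo, hi): at each node, require lo < value < hi,
then recurse left with hi=value and right with lo=value.
Preorder trace (stopping at first violation):
  at node 23 with bounds (-inf, +inf): OK
  at node 22 with bounds (-inf, 23): OK
  at node 5 with bounds (-inf, 22): OK
  at node 12 with bounds (5, 22): OK
  at node 24 with bounds (23, +inf): OK
No violation found at any node.
Result: Valid BST


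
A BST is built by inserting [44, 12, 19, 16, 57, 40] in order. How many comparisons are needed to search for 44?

Search path for 44: 44
Found: True
Comparisons: 1


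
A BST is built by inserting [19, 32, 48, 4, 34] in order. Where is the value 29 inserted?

Starting tree (level order): [19, 4, 32, None, None, None, 48, 34]
Insertion path: 19 -> 32
Result: insert 29 as left child of 32
Final tree (level order): [19, 4, 32, None, None, 29, 48, None, None, 34]


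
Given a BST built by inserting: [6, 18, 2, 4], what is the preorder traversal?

Tree insertion order: [6, 18, 2, 4]
Tree (level-order array): [6, 2, 18, None, 4]
Preorder traversal: [6, 2, 4, 18]


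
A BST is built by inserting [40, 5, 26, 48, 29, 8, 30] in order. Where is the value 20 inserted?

Starting tree (level order): [40, 5, 48, None, 26, None, None, 8, 29, None, None, None, 30]
Insertion path: 40 -> 5 -> 26 -> 8
Result: insert 20 as right child of 8
Final tree (level order): [40, 5, 48, None, 26, None, None, 8, 29, None, 20, None, 30]


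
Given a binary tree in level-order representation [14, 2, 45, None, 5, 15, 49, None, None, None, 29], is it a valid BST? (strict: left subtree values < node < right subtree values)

Level-order array: [14, 2, 45, None, 5, 15, 49, None, None, None, 29]
Validate using subtree bounds (lo, hi): at each node, require lo < value < hi,
then recurse left with hi=value and right with lo=value.
Preorder trace (stopping at first violation):
  at node 14 with bounds (-inf, +inf): OK
  at node 2 with bounds (-inf, 14): OK
  at node 5 with bounds (2, 14): OK
  at node 45 with bounds (14, +inf): OK
  at node 15 with bounds (14, 45): OK
  at node 29 with bounds (15, 45): OK
  at node 49 with bounds (45, +inf): OK
No violation found at any node.
Result: Valid BST


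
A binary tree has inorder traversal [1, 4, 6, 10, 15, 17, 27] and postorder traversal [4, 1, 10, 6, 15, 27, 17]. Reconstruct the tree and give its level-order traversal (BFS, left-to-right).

Inorder:   [1, 4, 6, 10, 15, 17, 27]
Postorder: [4, 1, 10, 6, 15, 27, 17]
Algorithm: postorder visits root last, so walk postorder right-to-left;
each value is the root of the current inorder slice — split it at that
value, recurse on the right subtree first, then the left.
Recursive splits:
  root=17; inorder splits into left=[1, 4, 6, 10, 15], right=[27]
  root=27; inorder splits into left=[], right=[]
  root=15; inorder splits into left=[1, 4, 6, 10], right=[]
  root=6; inorder splits into left=[1, 4], right=[10]
  root=10; inorder splits into left=[], right=[]
  root=1; inorder splits into left=[], right=[4]
  root=4; inorder splits into left=[], right=[]
Reconstructed level-order: [17, 15, 27, 6, 1, 10, 4]


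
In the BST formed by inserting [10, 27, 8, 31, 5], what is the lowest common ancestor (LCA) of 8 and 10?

Tree insertion order: [10, 27, 8, 31, 5]
Tree (level-order array): [10, 8, 27, 5, None, None, 31]
In a BST, the LCA of p=8, q=10 is the first node v on the
root-to-leaf path with p <= v <= q (go left if both < v, right if both > v).
Walk from root:
  at 10: 8 <= 10 <= 10, this is the LCA
LCA = 10


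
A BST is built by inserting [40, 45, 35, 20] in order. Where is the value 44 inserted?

Starting tree (level order): [40, 35, 45, 20]
Insertion path: 40 -> 45
Result: insert 44 as left child of 45
Final tree (level order): [40, 35, 45, 20, None, 44]


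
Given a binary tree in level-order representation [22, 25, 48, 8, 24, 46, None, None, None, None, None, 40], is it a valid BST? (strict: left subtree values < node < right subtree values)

Level-order array: [22, 25, 48, 8, 24, 46, None, None, None, None, None, 40]
Validate using subtree bounds (lo, hi): at each node, require lo < value < hi,
then recurse left with hi=value and right with lo=value.
Preorder trace (stopping at first violation):
  at node 22 with bounds (-inf, +inf): OK
  at node 25 with bounds (-inf, 22): VIOLATION
Node 25 violates its bound: not (-inf < 25 < 22).
Result: Not a valid BST


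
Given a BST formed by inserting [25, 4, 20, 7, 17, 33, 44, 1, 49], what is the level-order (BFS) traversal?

Tree insertion order: [25, 4, 20, 7, 17, 33, 44, 1, 49]
Tree (level-order array): [25, 4, 33, 1, 20, None, 44, None, None, 7, None, None, 49, None, 17]
BFS from the root, enqueuing left then right child of each popped node:
  queue [25] -> pop 25, enqueue [4, 33], visited so far: [25]
  queue [4, 33] -> pop 4, enqueue [1, 20], visited so far: [25, 4]
  queue [33, 1, 20] -> pop 33, enqueue [44], visited so far: [25, 4, 33]
  queue [1, 20, 44] -> pop 1, enqueue [none], visited so far: [25, 4, 33, 1]
  queue [20, 44] -> pop 20, enqueue [7], visited so far: [25, 4, 33, 1, 20]
  queue [44, 7] -> pop 44, enqueue [49], visited so far: [25, 4, 33, 1, 20, 44]
  queue [7, 49] -> pop 7, enqueue [17], visited so far: [25, 4, 33, 1, 20, 44, 7]
  queue [49, 17] -> pop 49, enqueue [none], visited so far: [25, 4, 33, 1, 20, 44, 7, 49]
  queue [17] -> pop 17, enqueue [none], visited so far: [25, 4, 33, 1, 20, 44, 7, 49, 17]
Result: [25, 4, 33, 1, 20, 44, 7, 49, 17]


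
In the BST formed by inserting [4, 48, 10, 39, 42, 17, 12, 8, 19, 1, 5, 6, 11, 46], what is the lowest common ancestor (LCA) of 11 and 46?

Tree insertion order: [4, 48, 10, 39, 42, 17, 12, 8, 19, 1, 5, 6, 11, 46]
Tree (level-order array): [4, 1, 48, None, None, 10, None, 8, 39, 5, None, 17, 42, None, 6, 12, 19, None, 46, None, None, 11]
In a BST, the LCA of p=11, q=46 is the first node v on the
root-to-leaf path with p <= v <= q (go left if both < v, right if both > v).
Walk from root:
  at 4: both 11 and 46 > 4, go right
  at 48: both 11 and 46 < 48, go left
  at 10: both 11 and 46 > 10, go right
  at 39: 11 <= 39 <= 46, this is the LCA
LCA = 39


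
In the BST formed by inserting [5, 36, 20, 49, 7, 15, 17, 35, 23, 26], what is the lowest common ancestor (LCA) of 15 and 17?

Tree insertion order: [5, 36, 20, 49, 7, 15, 17, 35, 23, 26]
Tree (level-order array): [5, None, 36, 20, 49, 7, 35, None, None, None, 15, 23, None, None, 17, None, 26]
In a BST, the LCA of p=15, q=17 is the first node v on the
root-to-leaf path with p <= v <= q (go left if both < v, right if both > v).
Walk from root:
  at 5: both 15 and 17 > 5, go right
  at 36: both 15 and 17 < 36, go left
  at 20: both 15 and 17 < 20, go left
  at 7: both 15 and 17 > 7, go right
  at 15: 15 <= 15 <= 17, this is the LCA
LCA = 15


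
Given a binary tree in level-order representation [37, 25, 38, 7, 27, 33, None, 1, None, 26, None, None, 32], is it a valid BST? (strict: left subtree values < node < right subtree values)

Level-order array: [37, 25, 38, 7, 27, 33, None, 1, None, 26, None, None, 32]
Validate using subtree bounds (lo, hi): at each node, require lo < value < hi,
then recurse left with hi=value and right with lo=value.
Preorder trace (stopping at first violation):
  at node 37 with bounds (-inf, +inf): OK
  at node 25 with bounds (-inf, 37): OK
  at node 7 with bounds (-inf, 25): OK
  at node 1 with bounds (-inf, 7): OK
  at node 27 with bounds (25, 37): OK
  at node 26 with bounds (25, 27): OK
  at node 38 with bounds (37, +inf): OK
  at node 33 with bounds (37, 38): VIOLATION
Node 33 violates its bound: not (37 < 33 < 38).
Result: Not a valid BST


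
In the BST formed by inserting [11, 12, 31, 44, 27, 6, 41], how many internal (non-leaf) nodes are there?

Tree built from: [11, 12, 31, 44, 27, 6, 41]
Tree (level-order array): [11, 6, 12, None, None, None, 31, 27, 44, None, None, 41]
Rule: An internal node has at least one child.
Per-node child counts:
  node 11: 2 child(ren)
  node 6: 0 child(ren)
  node 12: 1 child(ren)
  node 31: 2 child(ren)
  node 27: 0 child(ren)
  node 44: 1 child(ren)
  node 41: 0 child(ren)
Matching nodes: [11, 12, 31, 44]
Count of internal (non-leaf) nodes: 4


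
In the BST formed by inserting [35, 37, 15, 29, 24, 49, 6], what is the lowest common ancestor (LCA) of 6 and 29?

Tree insertion order: [35, 37, 15, 29, 24, 49, 6]
Tree (level-order array): [35, 15, 37, 6, 29, None, 49, None, None, 24]
In a BST, the LCA of p=6, q=29 is the first node v on the
root-to-leaf path with p <= v <= q (go left if both < v, right if both > v).
Walk from root:
  at 35: both 6 and 29 < 35, go left
  at 15: 6 <= 15 <= 29, this is the LCA
LCA = 15


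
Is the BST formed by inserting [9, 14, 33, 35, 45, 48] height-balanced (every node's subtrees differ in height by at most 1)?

Tree (level-order array): [9, None, 14, None, 33, None, 35, None, 45, None, 48]
Definition: a tree is height-balanced if, at every node, |h(left) - h(right)| <= 1 (empty subtree has height -1).
Bottom-up per-node check:
  node 48: h_left=-1, h_right=-1, diff=0 [OK], height=0
  node 45: h_left=-1, h_right=0, diff=1 [OK], height=1
  node 35: h_left=-1, h_right=1, diff=2 [FAIL (|-1-1|=2 > 1)], height=2
  node 33: h_left=-1, h_right=2, diff=3 [FAIL (|-1-2|=3 > 1)], height=3
  node 14: h_left=-1, h_right=3, diff=4 [FAIL (|-1-3|=4 > 1)], height=4
  node 9: h_left=-1, h_right=4, diff=5 [FAIL (|-1-4|=5 > 1)], height=5
Node 35 violates the condition: |-1 - 1| = 2 > 1.
Result: Not balanced


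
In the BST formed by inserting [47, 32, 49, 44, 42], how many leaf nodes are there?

Tree built from: [47, 32, 49, 44, 42]
Tree (level-order array): [47, 32, 49, None, 44, None, None, 42]
Rule: A leaf has 0 children.
Per-node child counts:
  node 47: 2 child(ren)
  node 32: 1 child(ren)
  node 44: 1 child(ren)
  node 42: 0 child(ren)
  node 49: 0 child(ren)
Matching nodes: [42, 49]
Count of leaf nodes: 2


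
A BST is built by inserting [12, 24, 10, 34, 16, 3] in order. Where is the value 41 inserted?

Starting tree (level order): [12, 10, 24, 3, None, 16, 34]
Insertion path: 12 -> 24 -> 34
Result: insert 41 as right child of 34
Final tree (level order): [12, 10, 24, 3, None, 16, 34, None, None, None, None, None, 41]


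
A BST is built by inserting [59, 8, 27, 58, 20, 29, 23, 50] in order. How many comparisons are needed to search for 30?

Search path for 30: 59 -> 8 -> 27 -> 58 -> 29 -> 50
Found: False
Comparisons: 6


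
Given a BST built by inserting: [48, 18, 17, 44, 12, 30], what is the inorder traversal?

Tree insertion order: [48, 18, 17, 44, 12, 30]
Tree (level-order array): [48, 18, None, 17, 44, 12, None, 30]
Inorder traversal: [12, 17, 18, 30, 44, 48]


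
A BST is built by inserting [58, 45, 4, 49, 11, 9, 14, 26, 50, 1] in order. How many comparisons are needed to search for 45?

Search path for 45: 58 -> 45
Found: True
Comparisons: 2


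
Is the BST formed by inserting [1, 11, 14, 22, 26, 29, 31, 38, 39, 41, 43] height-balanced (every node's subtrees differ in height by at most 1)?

Tree (level-order array): [1, None, 11, None, 14, None, 22, None, 26, None, 29, None, 31, None, 38, None, 39, None, 41, None, 43]
Definition: a tree is height-balanced if, at every node, |h(left) - h(right)| <= 1 (empty subtree has height -1).
Bottom-up per-node check:
  node 43: h_left=-1, h_right=-1, diff=0 [OK], height=0
  node 41: h_left=-1, h_right=0, diff=1 [OK], height=1
  node 39: h_left=-1, h_right=1, diff=2 [FAIL (|-1-1|=2 > 1)], height=2
  node 38: h_left=-1, h_right=2, diff=3 [FAIL (|-1-2|=3 > 1)], height=3
  node 31: h_left=-1, h_right=3, diff=4 [FAIL (|-1-3|=4 > 1)], height=4
  node 29: h_left=-1, h_right=4, diff=5 [FAIL (|-1-4|=5 > 1)], height=5
  node 26: h_left=-1, h_right=5, diff=6 [FAIL (|-1-5|=6 > 1)], height=6
  node 22: h_left=-1, h_right=6, diff=7 [FAIL (|-1-6|=7 > 1)], height=7
  node 14: h_left=-1, h_right=7, diff=8 [FAIL (|-1-7|=8 > 1)], height=8
  node 11: h_left=-1, h_right=8, diff=9 [FAIL (|-1-8|=9 > 1)], height=9
  node 1: h_left=-1, h_right=9, diff=10 [FAIL (|-1-9|=10 > 1)], height=10
Node 39 violates the condition: |-1 - 1| = 2 > 1.
Result: Not balanced


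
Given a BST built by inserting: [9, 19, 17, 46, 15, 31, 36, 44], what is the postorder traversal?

Tree insertion order: [9, 19, 17, 46, 15, 31, 36, 44]
Tree (level-order array): [9, None, 19, 17, 46, 15, None, 31, None, None, None, None, 36, None, 44]
Postorder traversal: [15, 17, 44, 36, 31, 46, 19, 9]


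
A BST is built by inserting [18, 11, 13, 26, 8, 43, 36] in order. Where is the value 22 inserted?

Starting tree (level order): [18, 11, 26, 8, 13, None, 43, None, None, None, None, 36]
Insertion path: 18 -> 26
Result: insert 22 as left child of 26
Final tree (level order): [18, 11, 26, 8, 13, 22, 43, None, None, None, None, None, None, 36]


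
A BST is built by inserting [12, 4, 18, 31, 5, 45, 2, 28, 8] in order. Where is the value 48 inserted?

Starting tree (level order): [12, 4, 18, 2, 5, None, 31, None, None, None, 8, 28, 45]
Insertion path: 12 -> 18 -> 31 -> 45
Result: insert 48 as right child of 45
Final tree (level order): [12, 4, 18, 2, 5, None, 31, None, None, None, 8, 28, 45, None, None, None, None, None, 48]


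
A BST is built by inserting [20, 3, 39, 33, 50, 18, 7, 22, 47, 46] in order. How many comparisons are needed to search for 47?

Search path for 47: 20 -> 39 -> 50 -> 47
Found: True
Comparisons: 4


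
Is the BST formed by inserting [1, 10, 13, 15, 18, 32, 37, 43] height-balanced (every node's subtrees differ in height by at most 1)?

Tree (level-order array): [1, None, 10, None, 13, None, 15, None, 18, None, 32, None, 37, None, 43]
Definition: a tree is height-balanced if, at every node, |h(left) - h(right)| <= 1 (empty subtree has height -1).
Bottom-up per-node check:
  node 43: h_left=-1, h_right=-1, diff=0 [OK], height=0
  node 37: h_left=-1, h_right=0, diff=1 [OK], height=1
  node 32: h_left=-1, h_right=1, diff=2 [FAIL (|-1-1|=2 > 1)], height=2
  node 18: h_left=-1, h_right=2, diff=3 [FAIL (|-1-2|=3 > 1)], height=3
  node 15: h_left=-1, h_right=3, diff=4 [FAIL (|-1-3|=4 > 1)], height=4
  node 13: h_left=-1, h_right=4, diff=5 [FAIL (|-1-4|=5 > 1)], height=5
  node 10: h_left=-1, h_right=5, diff=6 [FAIL (|-1-5|=6 > 1)], height=6
  node 1: h_left=-1, h_right=6, diff=7 [FAIL (|-1-6|=7 > 1)], height=7
Node 32 violates the condition: |-1 - 1| = 2 > 1.
Result: Not balanced


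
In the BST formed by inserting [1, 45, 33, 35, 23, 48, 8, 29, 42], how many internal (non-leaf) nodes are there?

Tree built from: [1, 45, 33, 35, 23, 48, 8, 29, 42]
Tree (level-order array): [1, None, 45, 33, 48, 23, 35, None, None, 8, 29, None, 42]
Rule: An internal node has at least one child.
Per-node child counts:
  node 1: 1 child(ren)
  node 45: 2 child(ren)
  node 33: 2 child(ren)
  node 23: 2 child(ren)
  node 8: 0 child(ren)
  node 29: 0 child(ren)
  node 35: 1 child(ren)
  node 42: 0 child(ren)
  node 48: 0 child(ren)
Matching nodes: [1, 45, 33, 23, 35]
Count of internal (non-leaf) nodes: 5


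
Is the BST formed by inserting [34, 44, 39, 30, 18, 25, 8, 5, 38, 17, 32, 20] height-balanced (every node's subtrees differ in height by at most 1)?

Tree (level-order array): [34, 30, 44, 18, 32, 39, None, 8, 25, None, None, 38, None, 5, 17, 20]
Definition: a tree is height-balanced if, at every node, |h(left) - h(right)| <= 1 (empty subtree has height -1).
Bottom-up per-node check:
  node 5: h_left=-1, h_right=-1, diff=0 [OK], height=0
  node 17: h_left=-1, h_right=-1, diff=0 [OK], height=0
  node 8: h_left=0, h_right=0, diff=0 [OK], height=1
  node 20: h_left=-1, h_right=-1, diff=0 [OK], height=0
  node 25: h_left=0, h_right=-1, diff=1 [OK], height=1
  node 18: h_left=1, h_right=1, diff=0 [OK], height=2
  node 32: h_left=-1, h_right=-1, diff=0 [OK], height=0
  node 30: h_left=2, h_right=0, diff=2 [FAIL (|2-0|=2 > 1)], height=3
  node 38: h_left=-1, h_right=-1, diff=0 [OK], height=0
  node 39: h_left=0, h_right=-1, diff=1 [OK], height=1
  node 44: h_left=1, h_right=-1, diff=2 [FAIL (|1--1|=2 > 1)], height=2
  node 34: h_left=3, h_right=2, diff=1 [OK], height=4
Node 30 violates the condition: |2 - 0| = 2 > 1.
Result: Not balanced


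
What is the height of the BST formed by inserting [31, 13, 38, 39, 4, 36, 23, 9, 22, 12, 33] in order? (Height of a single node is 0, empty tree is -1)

Insertion order: [31, 13, 38, 39, 4, 36, 23, 9, 22, 12, 33]
Tree (level-order array): [31, 13, 38, 4, 23, 36, 39, None, 9, 22, None, 33, None, None, None, None, 12]
Compute height bottom-up (empty subtree = -1):
  height(12) = 1 + max(-1, -1) = 0
  height(9) = 1 + max(-1, 0) = 1
  height(4) = 1 + max(-1, 1) = 2
  height(22) = 1 + max(-1, -1) = 0
  height(23) = 1 + max(0, -1) = 1
  height(13) = 1 + max(2, 1) = 3
  height(33) = 1 + max(-1, -1) = 0
  height(36) = 1 + max(0, -1) = 1
  height(39) = 1 + max(-1, -1) = 0
  height(38) = 1 + max(1, 0) = 2
  height(31) = 1 + max(3, 2) = 4
Height = 4


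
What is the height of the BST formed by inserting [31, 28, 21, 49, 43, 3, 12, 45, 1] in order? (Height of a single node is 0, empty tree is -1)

Insertion order: [31, 28, 21, 49, 43, 3, 12, 45, 1]
Tree (level-order array): [31, 28, 49, 21, None, 43, None, 3, None, None, 45, 1, 12]
Compute height bottom-up (empty subtree = -1):
  height(1) = 1 + max(-1, -1) = 0
  height(12) = 1 + max(-1, -1) = 0
  height(3) = 1 + max(0, 0) = 1
  height(21) = 1 + max(1, -1) = 2
  height(28) = 1 + max(2, -1) = 3
  height(45) = 1 + max(-1, -1) = 0
  height(43) = 1 + max(-1, 0) = 1
  height(49) = 1 + max(1, -1) = 2
  height(31) = 1 + max(3, 2) = 4
Height = 4


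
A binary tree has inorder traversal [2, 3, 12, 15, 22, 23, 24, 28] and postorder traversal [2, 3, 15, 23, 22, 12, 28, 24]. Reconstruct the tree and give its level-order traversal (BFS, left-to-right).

Inorder:   [2, 3, 12, 15, 22, 23, 24, 28]
Postorder: [2, 3, 15, 23, 22, 12, 28, 24]
Algorithm: postorder visits root last, so walk postorder right-to-left;
each value is the root of the current inorder slice — split it at that
value, recurse on the right subtree first, then the left.
Recursive splits:
  root=24; inorder splits into left=[2, 3, 12, 15, 22, 23], right=[28]
  root=28; inorder splits into left=[], right=[]
  root=12; inorder splits into left=[2, 3], right=[15, 22, 23]
  root=22; inorder splits into left=[15], right=[23]
  root=23; inorder splits into left=[], right=[]
  root=15; inorder splits into left=[], right=[]
  root=3; inorder splits into left=[2], right=[]
  root=2; inorder splits into left=[], right=[]
Reconstructed level-order: [24, 12, 28, 3, 22, 2, 15, 23]


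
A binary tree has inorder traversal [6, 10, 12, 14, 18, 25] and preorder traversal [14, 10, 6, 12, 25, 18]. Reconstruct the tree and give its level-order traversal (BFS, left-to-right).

Inorder:  [6, 10, 12, 14, 18, 25]
Preorder: [14, 10, 6, 12, 25, 18]
Algorithm: preorder visits root first, so consume preorder in order;
for each root, split the current inorder slice at that value into
left-subtree inorder and right-subtree inorder, then recurse.
Recursive splits:
  root=14; inorder splits into left=[6, 10, 12], right=[18, 25]
  root=10; inorder splits into left=[6], right=[12]
  root=6; inorder splits into left=[], right=[]
  root=12; inorder splits into left=[], right=[]
  root=25; inorder splits into left=[18], right=[]
  root=18; inorder splits into left=[], right=[]
Reconstructed level-order: [14, 10, 25, 6, 12, 18]


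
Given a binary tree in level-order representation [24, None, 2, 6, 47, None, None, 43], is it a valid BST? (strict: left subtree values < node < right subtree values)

Level-order array: [24, None, 2, 6, 47, None, None, 43]
Validate using subtree bounds (lo, hi): at each node, require lo < value < hi,
then recurse left with hi=value and right with lo=value.
Preorder trace (stopping at first violation):
  at node 24 with bounds (-inf, +inf): OK
  at node 2 with bounds (24, +inf): VIOLATION
Node 2 violates its bound: not (24 < 2 < +inf).
Result: Not a valid BST


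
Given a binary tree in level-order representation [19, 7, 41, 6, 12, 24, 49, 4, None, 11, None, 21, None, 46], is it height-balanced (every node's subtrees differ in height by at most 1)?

Tree (level-order array): [19, 7, 41, 6, 12, 24, 49, 4, None, 11, None, 21, None, 46]
Definition: a tree is height-balanced if, at every node, |h(left) - h(right)| <= 1 (empty subtree has height -1).
Bottom-up per-node check:
  node 4: h_left=-1, h_right=-1, diff=0 [OK], height=0
  node 6: h_left=0, h_right=-1, diff=1 [OK], height=1
  node 11: h_left=-1, h_right=-1, diff=0 [OK], height=0
  node 12: h_left=0, h_right=-1, diff=1 [OK], height=1
  node 7: h_left=1, h_right=1, diff=0 [OK], height=2
  node 21: h_left=-1, h_right=-1, diff=0 [OK], height=0
  node 24: h_left=0, h_right=-1, diff=1 [OK], height=1
  node 46: h_left=-1, h_right=-1, diff=0 [OK], height=0
  node 49: h_left=0, h_right=-1, diff=1 [OK], height=1
  node 41: h_left=1, h_right=1, diff=0 [OK], height=2
  node 19: h_left=2, h_right=2, diff=0 [OK], height=3
All nodes satisfy the balance condition.
Result: Balanced


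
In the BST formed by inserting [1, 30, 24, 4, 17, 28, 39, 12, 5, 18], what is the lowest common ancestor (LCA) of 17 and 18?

Tree insertion order: [1, 30, 24, 4, 17, 28, 39, 12, 5, 18]
Tree (level-order array): [1, None, 30, 24, 39, 4, 28, None, None, None, 17, None, None, 12, 18, 5]
In a BST, the LCA of p=17, q=18 is the first node v on the
root-to-leaf path with p <= v <= q (go left if both < v, right if both > v).
Walk from root:
  at 1: both 17 and 18 > 1, go right
  at 30: both 17 and 18 < 30, go left
  at 24: both 17 and 18 < 24, go left
  at 4: both 17 and 18 > 4, go right
  at 17: 17 <= 17 <= 18, this is the LCA
LCA = 17


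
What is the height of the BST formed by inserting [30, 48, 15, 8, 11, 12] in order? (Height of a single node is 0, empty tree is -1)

Insertion order: [30, 48, 15, 8, 11, 12]
Tree (level-order array): [30, 15, 48, 8, None, None, None, None, 11, None, 12]
Compute height bottom-up (empty subtree = -1):
  height(12) = 1 + max(-1, -1) = 0
  height(11) = 1 + max(-1, 0) = 1
  height(8) = 1 + max(-1, 1) = 2
  height(15) = 1 + max(2, -1) = 3
  height(48) = 1 + max(-1, -1) = 0
  height(30) = 1 + max(3, 0) = 4
Height = 4


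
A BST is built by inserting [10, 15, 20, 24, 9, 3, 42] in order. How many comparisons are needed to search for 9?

Search path for 9: 10 -> 9
Found: True
Comparisons: 2


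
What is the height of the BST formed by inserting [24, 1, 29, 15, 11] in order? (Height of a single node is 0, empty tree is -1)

Insertion order: [24, 1, 29, 15, 11]
Tree (level-order array): [24, 1, 29, None, 15, None, None, 11]
Compute height bottom-up (empty subtree = -1):
  height(11) = 1 + max(-1, -1) = 0
  height(15) = 1 + max(0, -1) = 1
  height(1) = 1 + max(-1, 1) = 2
  height(29) = 1 + max(-1, -1) = 0
  height(24) = 1 + max(2, 0) = 3
Height = 3


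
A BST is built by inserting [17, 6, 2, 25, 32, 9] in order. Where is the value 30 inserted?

Starting tree (level order): [17, 6, 25, 2, 9, None, 32]
Insertion path: 17 -> 25 -> 32
Result: insert 30 as left child of 32
Final tree (level order): [17, 6, 25, 2, 9, None, 32, None, None, None, None, 30]


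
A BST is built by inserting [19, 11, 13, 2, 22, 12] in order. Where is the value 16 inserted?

Starting tree (level order): [19, 11, 22, 2, 13, None, None, None, None, 12]
Insertion path: 19 -> 11 -> 13
Result: insert 16 as right child of 13
Final tree (level order): [19, 11, 22, 2, 13, None, None, None, None, 12, 16]


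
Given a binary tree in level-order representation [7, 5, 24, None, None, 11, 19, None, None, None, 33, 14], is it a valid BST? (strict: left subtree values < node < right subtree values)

Level-order array: [7, 5, 24, None, None, 11, 19, None, None, None, 33, 14]
Validate using subtree bounds (lo, hi): at each node, require lo < value < hi,
then recurse left with hi=value and right with lo=value.
Preorder trace (stopping at first violation):
  at node 7 with bounds (-inf, +inf): OK
  at node 5 with bounds (-inf, 7): OK
  at node 24 with bounds (7, +inf): OK
  at node 11 with bounds (7, 24): OK
  at node 19 with bounds (24, +inf): VIOLATION
Node 19 violates its bound: not (24 < 19 < +inf).
Result: Not a valid BST


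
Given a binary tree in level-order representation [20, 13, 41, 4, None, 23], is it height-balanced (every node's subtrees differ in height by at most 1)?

Tree (level-order array): [20, 13, 41, 4, None, 23]
Definition: a tree is height-balanced if, at every node, |h(left) - h(right)| <= 1 (empty subtree has height -1).
Bottom-up per-node check:
  node 4: h_left=-1, h_right=-1, diff=0 [OK], height=0
  node 13: h_left=0, h_right=-1, diff=1 [OK], height=1
  node 23: h_left=-1, h_right=-1, diff=0 [OK], height=0
  node 41: h_left=0, h_right=-1, diff=1 [OK], height=1
  node 20: h_left=1, h_right=1, diff=0 [OK], height=2
All nodes satisfy the balance condition.
Result: Balanced


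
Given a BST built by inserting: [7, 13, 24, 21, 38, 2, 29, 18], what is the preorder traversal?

Tree insertion order: [7, 13, 24, 21, 38, 2, 29, 18]
Tree (level-order array): [7, 2, 13, None, None, None, 24, 21, 38, 18, None, 29]
Preorder traversal: [7, 2, 13, 24, 21, 18, 38, 29]


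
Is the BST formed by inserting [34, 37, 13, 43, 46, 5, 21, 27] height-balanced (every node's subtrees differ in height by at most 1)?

Tree (level-order array): [34, 13, 37, 5, 21, None, 43, None, None, None, 27, None, 46]
Definition: a tree is height-balanced if, at every node, |h(left) - h(right)| <= 1 (empty subtree has height -1).
Bottom-up per-node check:
  node 5: h_left=-1, h_right=-1, diff=0 [OK], height=0
  node 27: h_left=-1, h_right=-1, diff=0 [OK], height=0
  node 21: h_left=-1, h_right=0, diff=1 [OK], height=1
  node 13: h_left=0, h_right=1, diff=1 [OK], height=2
  node 46: h_left=-1, h_right=-1, diff=0 [OK], height=0
  node 43: h_left=-1, h_right=0, diff=1 [OK], height=1
  node 37: h_left=-1, h_right=1, diff=2 [FAIL (|-1-1|=2 > 1)], height=2
  node 34: h_left=2, h_right=2, diff=0 [OK], height=3
Node 37 violates the condition: |-1 - 1| = 2 > 1.
Result: Not balanced


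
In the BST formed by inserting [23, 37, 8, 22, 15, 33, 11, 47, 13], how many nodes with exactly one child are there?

Tree built from: [23, 37, 8, 22, 15, 33, 11, 47, 13]
Tree (level-order array): [23, 8, 37, None, 22, 33, 47, 15, None, None, None, None, None, 11, None, None, 13]
Rule: These are nodes with exactly 1 non-null child.
Per-node child counts:
  node 23: 2 child(ren)
  node 8: 1 child(ren)
  node 22: 1 child(ren)
  node 15: 1 child(ren)
  node 11: 1 child(ren)
  node 13: 0 child(ren)
  node 37: 2 child(ren)
  node 33: 0 child(ren)
  node 47: 0 child(ren)
Matching nodes: [8, 22, 15, 11]
Count of nodes with exactly one child: 4


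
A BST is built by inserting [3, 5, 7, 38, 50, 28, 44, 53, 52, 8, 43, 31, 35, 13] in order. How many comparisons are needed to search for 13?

Search path for 13: 3 -> 5 -> 7 -> 38 -> 28 -> 8 -> 13
Found: True
Comparisons: 7


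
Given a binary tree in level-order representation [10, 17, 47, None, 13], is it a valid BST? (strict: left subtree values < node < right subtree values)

Level-order array: [10, 17, 47, None, 13]
Validate using subtree bounds (lo, hi): at each node, require lo < value < hi,
then recurse left with hi=value and right with lo=value.
Preorder trace (stopping at first violation):
  at node 10 with bounds (-inf, +inf): OK
  at node 17 with bounds (-inf, 10): VIOLATION
Node 17 violates its bound: not (-inf < 17 < 10).
Result: Not a valid BST


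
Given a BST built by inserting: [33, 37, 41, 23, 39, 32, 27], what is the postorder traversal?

Tree insertion order: [33, 37, 41, 23, 39, 32, 27]
Tree (level-order array): [33, 23, 37, None, 32, None, 41, 27, None, 39]
Postorder traversal: [27, 32, 23, 39, 41, 37, 33]


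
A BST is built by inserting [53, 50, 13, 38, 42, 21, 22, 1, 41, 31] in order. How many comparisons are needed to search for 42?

Search path for 42: 53 -> 50 -> 13 -> 38 -> 42
Found: True
Comparisons: 5


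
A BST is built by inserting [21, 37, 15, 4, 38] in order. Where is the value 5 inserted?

Starting tree (level order): [21, 15, 37, 4, None, None, 38]
Insertion path: 21 -> 15 -> 4
Result: insert 5 as right child of 4
Final tree (level order): [21, 15, 37, 4, None, None, 38, None, 5]


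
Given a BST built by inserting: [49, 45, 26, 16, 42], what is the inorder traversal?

Tree insertion order: [49, 45, 26, 16, 42]
Tree (level-order array): [49, 45, None, 26, None, 16, 42]
Inorder traversal: [16, 26, 42, 45, 49]


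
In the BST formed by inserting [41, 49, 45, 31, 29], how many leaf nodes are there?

Tree built from: [41, 49, 45, 31, 29]
Tree (level-order array): [41, 31, 49, 29, None, 45]
Rule: A leaf has 0 children.
Per-node child counts:
  node 41: 2 child(ren)
  node 31: 1 child(ren)
  node 29: 0 child(ren)
  node 49: 1 child(ren)
  node 45: 0 child(ren)
Matching nodes: [29, 45]
Count of leaf nodes: 2


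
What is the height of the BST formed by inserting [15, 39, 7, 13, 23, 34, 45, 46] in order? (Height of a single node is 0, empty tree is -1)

Insertion order: [15, 39, 7, 13, 23, 34, 45, 46]
Tree (level-order array): [15, 7, 39, None, 13, 23, 45, None, None, None, 34, None, 46]
Compute height bottom-up (empty subtree = -1):
  height(13) = 1 + max(-1, -1) = 0
  height(7) = 1 + max(-1, 0) = 1
  height(34) = 1 + max(-1, -1) = 0
  height(23) = 1 + max(-1, 0) = 1
  height(46) = 1 + max(-1, -1) = 0
  height(45) = 1 + max(-1, 0) = 1
  height(39) = 1 + max(1, 1) = 2
  height(15) = 1 + max(1, 2) = 3
Height = 3


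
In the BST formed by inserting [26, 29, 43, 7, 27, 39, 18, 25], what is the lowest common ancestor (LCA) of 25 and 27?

Tree insertion order: [26, 29, 43, 7, 27, 39, 18, 25]
Tree (level-order array): [26, 7, 29, None, 18, 27, 43, None, 25, None, None, 39]
In a BST, the LCA of p=25, q=27 is the first node v on the
root-to-leaf path with p <= v <= q (go left if both < v, right if both > v).
Walk from root:
  at 26: 25 <= 26 <= 27, this is the LCA
LCA = 26


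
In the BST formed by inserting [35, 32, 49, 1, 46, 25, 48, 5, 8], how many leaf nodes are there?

Tree built from: [35, 32, 49, 1, 46, 25, 48, 5, 8]
Tree (level-order array): [35, 32, 49, 1, None, 46, None, None, 25, None, 48, 5, None, None, None, None, 8]
Rule: A leaf has 0 children.
Per-node child counts:
  node 35: 2 child(ren)
  node 32: 1 child(ren)
  node 1: 1 child(ren)
  node 25: 1 child(ren)
  node 5: 1 child(ren)
  node 8: 0 child(ren)
  node 49: 1 child(ren)
  node 46: 1 child(ren)
  node 48: 0 child(ren)
Matching nodes: [8, 48]
Count of leaf nodes: 2


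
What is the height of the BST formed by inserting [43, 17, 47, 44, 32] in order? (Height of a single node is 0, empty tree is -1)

Insertion order: [43, 17, 47, 44, 32]
Tree (level-order array): [43, 17, 47, None, 32, 44]
Compute height bottom-up (empty subtree = -1):
  height(32) = 1 + max(-1, -1) = 0
  height(17) = 1 + max(-1, 0) = 1
  height(44) = 1 + max(-1, -1) = 0
  height(47) = 1 + max(0, -1) = 1
  height(43) = 1 + max(1, 1) = 2
Height = 2


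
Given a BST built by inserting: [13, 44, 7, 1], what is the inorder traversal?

Tree insertion order: [13, 44, 7, 1]
Tree (level-order array): [13, 7, 44, 1]
Inorder traversal: [1, 7, 13, 44]


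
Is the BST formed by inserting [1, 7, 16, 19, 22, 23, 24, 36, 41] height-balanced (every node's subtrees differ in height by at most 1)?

Tree (level-order array): [1, None, 7, None, 16, None, 19, None, 22, None, 23, None, 24, None, 36, None, 41]
Definition: a tree is height-balanced if, at every node, |h(left) - h(right)| <= 1 (empty subtree has height -1).
Bottom-up per-node check:
  node 41: h_left=-1, h_right=-1, diff=0 [OK], height=0
  node 36: h_left=-1, h_right=0, diff=1 [OK], height=1
  node 24: h_left=-1, h_right=1, diff=2 [FAIL (|-1-1|=2 > 1)], height=2
  node 23: h_left=-1, h_right=2, diff=3 [FAIL (|-1-2|=3 > 1)], height=3
  node 22: h_left=-1, h_right=3, diff=4 [FAIL (|-1-3|=4 > 1)], height=4
  node 19: h_left=-1, h_right=4, diff=5 [FAIL (|-1-4|=5 > 1)], height=5
  node 16: h_left=-1, h_right=5, diff=6 [FAIL (|-1-5|=6 > 1)], height=6
  node 7: h_left=-1, h_right=6, diff=7 [FAIL (|-1-6|=7 > 1)], height=7
  node 1: h_left=-1, h_right=7, diff=8 [FAIL (|-1-7|=8 > 1)], height=8
Node 24 violates the condition: |-1 - 1| = 2 > 1.
Result: Not balanced


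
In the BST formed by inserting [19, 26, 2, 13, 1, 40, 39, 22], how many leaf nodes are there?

Tree built from: [19, 26, 2, 13, 1, 40, 39, 22]
Tree (level-order array): [19, 2, 26, 1, 13, 22, 40, None, None, None, None, None, None, 39]
Rule: A leaf has 0 children.
Per-node child counts:
  node 19: 2 child(ren)
  node 2: 2 child(ren)
  node 1: 0 child(ren)
  node 13: 0 child(ren)
  node 26: 2 child(ren)
  node 22: 0 child(ren)
  node 40: 1 child(ren)
  node 39: 0 child(ren)
Matching nodes: [1, 13, 22, 39]
Count of leaf nodes: 4


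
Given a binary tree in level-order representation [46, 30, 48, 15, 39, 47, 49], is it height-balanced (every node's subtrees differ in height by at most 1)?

Tree (level-order array): [46, 30, 48, 15, 39, 47, 49]
Definition: a tree is height-balanced if, at every node, |h(left) - h(right)| <= 1 (empty subtree has height -1).
Bottom-up per-node check:
  node 15: h_left=-1, h_right=-1, diff=0 [OK], height=0
  node 39: h_left=-1, h_right=-1, diff=0 [OK], height=0
  node 30: h_left=0, h_right=0, diff=0 [OK], height=1
  node 47: h_left=-1, h_right=-1, diff=0 [OK], height=0
  node 49: h_left=-1, h_right=-1, diff=0 [OK], height=0
  node 48: h_left=0, h_right=0, diff=0 [OK], height=1
  node 46: h_left=1, h_right=1, diff=0 [OK], height=2
All nodes satisfy the balance condition.
Result: Balanced


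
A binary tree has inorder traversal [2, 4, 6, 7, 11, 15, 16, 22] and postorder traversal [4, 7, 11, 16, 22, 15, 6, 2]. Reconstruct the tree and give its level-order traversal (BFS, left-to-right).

Inorder:   [2, 4, 6, 7, 11, 15, 16, 22]
Postorder: [4, 7, 11, 16, 22, 15, 6, 2]
Algorithm: postorder visits root last, so walk postorder right-to-left;
each value is the root of the current inorder slice — split it at that
value, recurse on the right subtree first, then the left.
Recursive splits:
  root=2; inorder splits into left=[], right=[4, 6, 7, 11, 15, 16, 22]
  root=6; inorder splits into left=[4], right=[7, 11, 15, 16, 22]
  root=15; inorder splits into left=[7, 11], right=[16, 22]
  root=22; inorder splits into left=[16], right=[]
  root=16; inorder splits into left=[], right=[]
  root=11; inorder splits into left=[7], right=[]
  root=7; inorder splits into left=[], right=[]
  root=4; inorder splits into left=[], right=[]
Reconstructed level-order: [2, 6, 4, 15, 11, 22, 7, 16]


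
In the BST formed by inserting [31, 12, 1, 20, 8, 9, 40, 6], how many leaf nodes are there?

Tree built from: [31, 12, 1, 20, 8, 9, 40, 6]
Tree (level-order array): [31, 12, 40, 1, 20, None, None, None, 8, None, None, 6, 9]
Rule: A leaf has 0 children.
Per-node child counts:
  node 31: 2 child(ren)
  node 12: 2 child(ren)
  node 1: 1 child(ren)
  node 8: 2 child(ren)
  node 6: 0 child(ren)
  node 9: 0 child(ren)
  node 20: 0 child(ren)
  node 40: 0 child(ren)
Matching nodes: [6, 9, 20, 40]
Count of leaf nodes: 4
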